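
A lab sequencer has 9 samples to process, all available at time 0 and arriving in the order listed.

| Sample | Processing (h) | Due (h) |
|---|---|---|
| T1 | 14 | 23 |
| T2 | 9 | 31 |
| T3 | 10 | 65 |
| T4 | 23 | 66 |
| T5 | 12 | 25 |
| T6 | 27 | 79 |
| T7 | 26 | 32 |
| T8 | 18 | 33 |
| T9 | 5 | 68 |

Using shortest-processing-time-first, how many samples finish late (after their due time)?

6

SPT (increasing processing time): T9 T2 T3 T5 T1 T8 T4 T7 T6.
T9: 0→5, due 68, tardiness 0
T2: 5→14, due 31, tardiness 0
T3: 14→24, due 65, tardiness 0
T5: 24→36, due 25, tardiness 11
T1: 36→50, due 23, tardiness 27
T8: 50→68, due 33, tardiness 35
T4: 68→91, due 66, tardiness 25
T7: 91→117, due 32, tardiness 85
T6: 117→144, due 79, tardiness 65
Late samples: 6.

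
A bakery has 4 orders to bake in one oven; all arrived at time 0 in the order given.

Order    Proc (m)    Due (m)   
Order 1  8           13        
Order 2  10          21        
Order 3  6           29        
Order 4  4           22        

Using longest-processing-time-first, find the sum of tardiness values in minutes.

11

LPT (decreasing processing time): Order 2 Order 1 Order 3 Order 4.
Order 2: 0→10, due 21, tardiness 0
Order 1: 10→18, due 13, tardiness 5
Order 3: 18→24, due 29, tardiness 0
Order 4: 24→28, due 22, tardiness 6
Sum = 0+5+0+6 = 11.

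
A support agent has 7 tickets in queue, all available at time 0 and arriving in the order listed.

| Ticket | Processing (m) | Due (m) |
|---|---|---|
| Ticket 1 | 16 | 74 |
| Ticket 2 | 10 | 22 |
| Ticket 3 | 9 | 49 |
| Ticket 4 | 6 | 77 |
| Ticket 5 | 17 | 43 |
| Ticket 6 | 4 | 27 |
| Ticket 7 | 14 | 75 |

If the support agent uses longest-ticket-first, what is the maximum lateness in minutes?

LPT (decreasing processing time): Ticket 5 Ticket 1 Ticket 7 Ticket 2 Ticket 3 Ticket 4 Ticket 6.
Ticket 5: 0→17, due 43, lateness -26
Ticket 1: 17→33, due 74, lateness -41
Ticket 7: 33→47, due 75, lateness -28
Ticket 2: 47→57, due 22, lateness 35
Ticket 3: 57→66, due 49, lateness 17
Ticket 4: 66→72, due 77, lateness -5
Ticket 6: 72→76, due 27, lateness 49
Maximum = 49.

49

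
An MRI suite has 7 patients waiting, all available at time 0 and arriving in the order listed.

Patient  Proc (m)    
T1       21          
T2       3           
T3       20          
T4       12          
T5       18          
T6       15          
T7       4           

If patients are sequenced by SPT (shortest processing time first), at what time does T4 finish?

19

SPT (increasing processing time): T2 T7 T4 T6 T5 T3 T1.
T2: 0→3
T7: 3→7
T4: 7→19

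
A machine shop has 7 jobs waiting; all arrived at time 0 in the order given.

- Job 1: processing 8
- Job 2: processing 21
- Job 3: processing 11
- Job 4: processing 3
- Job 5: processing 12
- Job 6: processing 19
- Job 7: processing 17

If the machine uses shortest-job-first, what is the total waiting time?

191

SPT (increasing processing time): Job 4 Job 1 Job 3 Job 5 Job 7 Job 6 Job 2.
Job 4: waits 0, runs 0→3
Job 1: waits 3, runs 3→11
Job 3: waits 11, runs 11→22
Job 5: waits 22, runs 22→34
Job 7: waits 34, runs 34→51
Job 6: waits 51, runs 51→70
Job 2: waits 70, runs 70→91
Sum = 0+3+11+22+34+51+70 = 191.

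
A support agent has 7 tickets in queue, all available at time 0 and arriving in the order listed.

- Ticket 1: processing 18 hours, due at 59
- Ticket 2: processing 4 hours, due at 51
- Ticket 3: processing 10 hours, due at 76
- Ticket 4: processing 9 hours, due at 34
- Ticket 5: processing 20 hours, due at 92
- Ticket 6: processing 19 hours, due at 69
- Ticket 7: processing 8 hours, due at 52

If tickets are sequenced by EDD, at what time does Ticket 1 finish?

EDD (increasing due date): Ticket 4 Ticket 2 Ticket 7 Ticket 1 Ticket 6 Ticket 3 Ticket 5.
Ticket 4: 0→9
Ticket 2: 9→13
Ticket 7: 13→21
Ticket 1: 21→39

39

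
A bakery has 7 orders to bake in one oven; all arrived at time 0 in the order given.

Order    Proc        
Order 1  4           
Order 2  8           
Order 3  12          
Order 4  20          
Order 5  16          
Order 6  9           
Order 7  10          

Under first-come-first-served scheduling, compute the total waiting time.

213

FIFO (arrival order): Order 1 Order 2 Order 3 Order 4 Order 5 Order 6 Order 7.
Order 1: waits 0, runs 0→4
Order 2: waits 4, runs 4→12
Order 3: waits 12, runs 12→24
Order 4: waits 24, runs 24→44
Order 5: waits 44, runs 44→60
Order 6: waits 60, runs 60→69
Order 7: waits 69, runs 69→79
Sum = 0+4+12+24+44+60+69 = 213.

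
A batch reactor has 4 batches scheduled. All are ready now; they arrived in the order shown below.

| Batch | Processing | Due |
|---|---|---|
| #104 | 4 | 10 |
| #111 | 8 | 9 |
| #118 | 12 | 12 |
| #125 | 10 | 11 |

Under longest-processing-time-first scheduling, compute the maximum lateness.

LPT (decreasing processing time): #118 #125 #111 #104.
#118: 0→12, due 12, lateness 0
#125: 12→22, due 11, lateness 11
#111: 22→30, due 9, lateness 21
#104: 30→34, due 10, lateness 24
Maximum = 24.

24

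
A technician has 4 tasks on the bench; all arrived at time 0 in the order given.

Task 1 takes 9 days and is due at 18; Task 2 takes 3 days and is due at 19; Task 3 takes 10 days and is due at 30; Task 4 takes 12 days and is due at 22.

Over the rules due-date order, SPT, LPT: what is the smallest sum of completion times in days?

EDD (increasing due date): Task 1 Task 2 Task 4 Task 3.
Task 1: 0→9
Task 2: 9→12
Task 4: 12→24
Task 3: 24→34
Sum = 9+12+24+34 = 79.
SPT (increasing processing time): Task 2 Task 1 Task 3 Task 4.
Task 2: 0→3
Task 1: 3→12
Task 3: 12→22
Task 4: 22→34
Sum = 3+12+22+34 = 71.
LPT (decreasing processing time): Task 4 Task 3 Task 1 Task 2.
Task 4: 0→12
Task 3: 12→22
Task 1: 22→31
Task 2: 31→34
Sum = 12+22+31+34 = 99.
EDD 79, SPT 71, LPT 99 → minimum 71.

71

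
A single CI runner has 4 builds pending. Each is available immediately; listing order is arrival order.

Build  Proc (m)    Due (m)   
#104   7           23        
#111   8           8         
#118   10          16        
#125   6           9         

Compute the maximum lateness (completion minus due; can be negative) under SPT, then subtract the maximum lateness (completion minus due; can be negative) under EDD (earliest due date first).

SPT (increasing processing time): #125 #104 #111 #118.
#125: 0→6, due 9, lateness -3
#104: 6→13, due 23, lateness -10
#111: 13→21, due 8, lateness 13
#118: 21→31, due 16, lateness 15
Maximum = 15.
EDD (increasing due date): #111 #125 #118 #104.
#111: 0→8, due 8, lateness 0
#125: 8→14, due 9, lateness 5
#118: 14→24, due 16, lateness 8
#104: 24→31, due 23, lateness 8
Maximum = 8.
Difference = 15 − 8 = 7.

7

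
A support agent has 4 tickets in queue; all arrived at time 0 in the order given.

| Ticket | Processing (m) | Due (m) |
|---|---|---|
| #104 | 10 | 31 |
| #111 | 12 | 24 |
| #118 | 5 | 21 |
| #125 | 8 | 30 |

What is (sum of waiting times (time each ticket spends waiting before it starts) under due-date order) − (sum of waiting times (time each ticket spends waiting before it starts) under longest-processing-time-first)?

EDD (increasing due date): #118 #111 #125 #104.
#118: waits 0, runs 0→5
#111: waits 5, runs 5→17
#125: waits 17, runs 17→25
#104: waits 25, runs 25→35
Sum = 0+5+17+25 = 47.
LPT (decreasing processing time): #111 #104 #125 #118.
#111: waits 0, runs 0→12
#104: waits 12, runs 12→22
#125: waits 22, runs 22→30
#118: waits 30, runs 30→35
Sum = 0+12+22+30 = 64.
Difference = 47 − 64 = -17.

-17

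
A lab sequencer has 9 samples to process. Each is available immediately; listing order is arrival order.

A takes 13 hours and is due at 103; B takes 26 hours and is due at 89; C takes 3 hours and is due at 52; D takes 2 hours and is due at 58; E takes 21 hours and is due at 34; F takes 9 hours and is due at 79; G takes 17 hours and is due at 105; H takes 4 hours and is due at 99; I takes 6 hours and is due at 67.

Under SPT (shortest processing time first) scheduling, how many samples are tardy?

SPT (increasing processing time): D C H I F A G E B.
D: 0→2, due 58, tardiness 0
C: 2→5, due 52, tardiness 0
H: 5→9, due 99, tardiness 0
I: 9→15, due 67, tardiness 0
F: 15→24, due 79, tardiness 0
A: 24→37, due 103, tardiness 0
G: 37→54, due 105, tardiness 0
E: 54→75, due 34, tardiness 41
B: 75→101, due 89, tardiness 12
Late samples: 2.

2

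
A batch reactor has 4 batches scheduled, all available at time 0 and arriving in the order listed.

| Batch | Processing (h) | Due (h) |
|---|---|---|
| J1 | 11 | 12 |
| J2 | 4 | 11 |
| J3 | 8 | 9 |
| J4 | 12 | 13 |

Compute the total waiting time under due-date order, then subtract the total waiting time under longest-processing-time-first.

-23

EDD (increasing due date): J3 J2 J1 J4.
J3: waits 0, runs 0→8
J2: waits 8, runs 8→12
J1: waits 12, runs 12→23
J4: waits 23, runs 23→35
Sum = 0+8+12+23 = 43.
LPT (decreasing processing time): J4 J1 J3 J2.
J4: waits 0, runs 0→12
J1: waits 12, runs 12→23
J3: waits 23, runs 23→31
J2: waits 31, runs 31→35
Sum = 0+12+23+31 = 66.
Difference = 43 − 66 = -23.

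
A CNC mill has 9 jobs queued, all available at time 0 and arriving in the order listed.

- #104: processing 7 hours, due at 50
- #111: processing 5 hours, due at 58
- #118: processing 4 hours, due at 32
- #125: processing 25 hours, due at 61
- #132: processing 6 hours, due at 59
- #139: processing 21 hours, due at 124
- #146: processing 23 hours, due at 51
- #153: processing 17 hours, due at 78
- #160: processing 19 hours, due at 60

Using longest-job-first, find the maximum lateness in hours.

95

LPT (decreasing processing time): #125 #146 #139 #160 #153 #104 #132 #111 #118.
#125: 0→25, due 61, lateness -36
#146: 25→48, due 51, lateness -3
#139: 48→69, due 124, lateness -55
#160: 69→88, due 60, lateness 28
#153: 88→105, due 78, lateness 27
#104: 105→112, due 50, lateness 62
#132: 112→118, due 59, lateness 59
#111: 118→123, due 58, lateness 65
#118: 123→127, due 32, lateness 95
Maximum = 95.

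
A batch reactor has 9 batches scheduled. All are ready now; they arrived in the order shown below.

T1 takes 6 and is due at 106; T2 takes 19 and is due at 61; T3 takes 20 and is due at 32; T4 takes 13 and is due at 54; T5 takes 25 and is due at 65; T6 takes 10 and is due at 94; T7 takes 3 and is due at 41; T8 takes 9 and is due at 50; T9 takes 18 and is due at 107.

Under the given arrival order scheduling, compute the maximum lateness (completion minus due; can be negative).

55

FIFO (arrival order): T1 T2 T3 T4 T5 T6 T7 T8 T9.
T1: 0→6, due 106, lateness -100
T2: 6→25, due 61, lateness -36
T3: 25→45, due 32, lateness 13
T4: 45→58, due 54, lateness 4
T5: 58→83, due 65, lateness 18
T6: 83→93, due 94, lateness -1
T7: 93→96, due 41, lateness 55
T8: 96→105, due 50, lateness 55
T9: 105→123, due 107, lateness 16
Maximum = 55.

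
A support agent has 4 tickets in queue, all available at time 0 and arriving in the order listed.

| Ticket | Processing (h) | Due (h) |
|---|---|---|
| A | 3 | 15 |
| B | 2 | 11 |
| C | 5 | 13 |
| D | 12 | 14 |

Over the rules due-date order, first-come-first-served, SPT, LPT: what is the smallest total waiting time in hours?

17

EDD (increasing due date): B C D A.
B: waits 0, runs 0→2
C: waits 2, runs 2→7
D: waits 7, runs 7→19
A: waits 19, runs 19→22
Sum = 0+2+7+19 = 28.
FIFO (arrival order): A B C D.
A: waits 0, runs 0→3
B: waits 3, runs 3→5
C: waits 5, runs 5→10
D: waits 10, runs 10→22
Sum = 0+3+5+10 = 18.
SPT (increasing processing time): B A C D.
B: waits 0, runs 0→2
A: waits 2, runs 2→5
C: waits 5, runs 5→10
D: waits 10, runs 10→22
Sum = 0+2+5+10 = 17.
LPT (decreasing processing time): D C A B.
D: waits 0, runs 0→12
C: waits 12, runs 12→17
A: waits 17, runs 17→20
B: waits 20, runs 20→22
Sum = 0+12+17+20 = 49.
EDD 28, FIFO 18, SPT 17, LPT 49 → minimum 17.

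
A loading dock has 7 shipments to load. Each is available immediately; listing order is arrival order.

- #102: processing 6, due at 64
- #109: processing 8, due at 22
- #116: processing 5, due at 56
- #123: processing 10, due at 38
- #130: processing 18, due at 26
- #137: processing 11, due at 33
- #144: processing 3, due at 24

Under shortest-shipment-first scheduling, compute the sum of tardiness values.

45

SPT (increasing processing time): #144 #116 #102 #109 #123 #137 #130.
#144: 0→3, due 24, tardiness 0
#116: 3→8, due 56, tardiness 0
#102: 8→14, due 64, tardiness 0
#109: 14→22, due 22, tardiness 0
#123: 22→32, due 38, tardiness 0
#137: 32→43, due 33, tardiness 10
#130: 43→61, due 26, tardiness 35
Sum = 0+0+0+0+0+10+35 = 45.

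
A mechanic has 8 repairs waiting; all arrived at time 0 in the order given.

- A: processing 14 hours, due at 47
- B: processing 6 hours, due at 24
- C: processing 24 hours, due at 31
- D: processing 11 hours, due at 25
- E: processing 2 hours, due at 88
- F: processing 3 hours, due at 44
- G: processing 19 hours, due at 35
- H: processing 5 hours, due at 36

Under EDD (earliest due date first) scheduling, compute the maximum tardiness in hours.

EDD (increasing due date): B D C G H F A E.
B: 0→6, due 24, tardiness 0
D: 6→17, due 25, tardiness 0
C: 17→41, due 31, tardiness 10
G: 41→60, due 35, tardiness 25
H: 60→65, due 36, tardiness 29
F: 65→68, due 44, tardiness 24
A: 68→82, due 47, tardiness 35
E: 82→84, due 88, tardiness 0
Maximum = 35.

35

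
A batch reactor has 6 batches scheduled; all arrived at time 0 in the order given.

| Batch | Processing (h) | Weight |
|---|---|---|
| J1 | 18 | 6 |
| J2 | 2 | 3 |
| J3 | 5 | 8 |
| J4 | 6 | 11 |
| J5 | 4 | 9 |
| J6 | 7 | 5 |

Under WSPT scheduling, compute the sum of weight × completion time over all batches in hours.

689

WSPT (decreasing weight/processing-time ratio): J5 J4 J3 J2 J6 J1.
J5: finishes 4, weight 9, w·C = 36
J4: finishes 10, weight 11, w·C = 110
J3: finishes 15, weight 8, w·C = 120
J2: finishes 17, weight 3, w·C = 51
J6: finishes 24, weight 5, w·C = 120
J1: finishes 42, weight 6, w·C = 252
Sum = 36+110+120+51+120+252 = 689.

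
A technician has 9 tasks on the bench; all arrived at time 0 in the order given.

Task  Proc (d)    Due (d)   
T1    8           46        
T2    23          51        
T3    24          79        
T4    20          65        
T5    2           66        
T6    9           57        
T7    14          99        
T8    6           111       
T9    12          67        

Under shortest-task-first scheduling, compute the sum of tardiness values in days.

88

SPT (increasing processing time): T5 T8 T1 T6 T9 T7 T4 T2 T3.
T5: 0→2, due 66, tardiness 0
T8: 2→8, due 111, tardiness 0
T1: 8→16, due 46, tardiness 0
T6: 16→25, due 57, tardiness 0
T9: 25→37, due 67, tardiness 0
T7: 37→51, due 99, tardiness 0
T4: 51→71, due 65, tardiness 6
T2: 71→94, due 51, tardiness 43
T3: 94→118, due 79, tardiness 39
Sum = 0+0+0+0+0+0+6+43+39 = 88.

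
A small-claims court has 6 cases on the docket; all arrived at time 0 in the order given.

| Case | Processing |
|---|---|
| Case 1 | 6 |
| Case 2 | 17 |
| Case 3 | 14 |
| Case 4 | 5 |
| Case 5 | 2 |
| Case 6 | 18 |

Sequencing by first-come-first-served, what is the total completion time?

214

FIFO (arrival order): Case 1 Case 2 Case 3 Case 4 Case 5 Case 6.
Case 1: 0→6
Case 2: 6→23
Case 3: 23→37
Case 4: 37→42
Case 5: 42→44
Case 6: 44→62
Sum = 6+23+37+42+44+62 = 214.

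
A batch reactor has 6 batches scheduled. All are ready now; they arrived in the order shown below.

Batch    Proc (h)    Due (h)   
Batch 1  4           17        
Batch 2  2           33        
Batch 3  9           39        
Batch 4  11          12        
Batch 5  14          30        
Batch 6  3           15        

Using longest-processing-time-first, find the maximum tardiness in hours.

LPT (decreasing processing time): Batch 5 Batch 4 Batch 3 Batch 1 Batch 6 Batch 2.
Batch 5: 0→14, due 30, tardiness 0
Batch 4: 14→25, due 12, tardiness 13
Batch 3: 25→34, due 39, tardiness 0
Batch 1: 34→38, due 17, tardiness 21
Batch 6: 38→41, due 15, tardiness 26
Batch 2: 41→43, due 33, tardiness 10
Maximum = 26.

26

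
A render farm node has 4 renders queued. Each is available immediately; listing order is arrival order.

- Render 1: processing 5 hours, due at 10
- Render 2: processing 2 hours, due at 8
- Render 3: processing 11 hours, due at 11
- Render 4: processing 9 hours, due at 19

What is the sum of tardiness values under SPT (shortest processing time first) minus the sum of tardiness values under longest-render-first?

SPT (increasing processing time): Render 2 Render 1 Render 4 Render 3.
Render 2: 0→2, due 8, tardiness 0
Render 1: 2→7, due 10, tardiness 0
Render 4: 7→16, due 19, tardiness 0
Render 3: 16→27, due 11, tardiness 16
Sum = 0+0+0+16 = 16.
LPT (decreasing processing time): Render 3 Render 4 Render 1 Render 2.
Render 3: 0→11, due 11, tardiness 0
Render 4: 11→20, due 19, tardiness 1
Render 1: 20→25, due 10, tardiness 15
Render 2: 25→27, due 8, tardiness 19
Sum = 0+1+15+19 = 35.
Difference = 16 − 35 = -19.

-19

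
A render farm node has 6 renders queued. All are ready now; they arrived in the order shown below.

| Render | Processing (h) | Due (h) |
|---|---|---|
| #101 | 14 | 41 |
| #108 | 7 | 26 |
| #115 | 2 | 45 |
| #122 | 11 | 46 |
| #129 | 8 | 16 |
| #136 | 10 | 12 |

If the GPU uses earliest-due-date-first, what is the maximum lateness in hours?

EDD (increasing due date): #136 #129 #108 #101 #115 #122.
#136: 0→10, due 12, lateness -2
#129: 10→18, due 16, lateness 2
#108: 18→25, due 26, lateness -1
#101: 25→39, due 41, lateness -2
#115: 39→41, due 45, lateness -4
#122: 41→52, due 46, lateness 6
Maximum = 6.

6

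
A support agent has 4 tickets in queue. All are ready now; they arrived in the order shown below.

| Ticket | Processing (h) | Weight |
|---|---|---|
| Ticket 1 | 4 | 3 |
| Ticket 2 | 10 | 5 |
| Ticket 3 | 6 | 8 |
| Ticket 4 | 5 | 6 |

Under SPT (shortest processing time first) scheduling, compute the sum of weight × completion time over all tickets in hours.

SPT (increasing processing time): Ticket 1 Ticket 4 Ticket 3 Ticket 2.
Ticket 1: finishes 4, weight 3, w·C = 12
Ticket 4: finishes 9, weight 6, w·C = 54
Ticket 3: finishes 15, weight 8, w·C = 120
Ticket 2: finishes 25, weight 5, w·C = 125
Sum = 12+54+120+125 = 311.

311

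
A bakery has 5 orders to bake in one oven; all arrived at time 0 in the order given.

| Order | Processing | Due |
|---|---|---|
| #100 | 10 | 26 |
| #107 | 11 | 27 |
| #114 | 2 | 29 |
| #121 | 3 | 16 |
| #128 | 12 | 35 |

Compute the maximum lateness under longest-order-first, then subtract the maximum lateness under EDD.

17

LPT (decreasing processing time): #128 #107 #100 #121 #114.
#128: 0→12, due 35, lateness -23
#107: 12→23, due 27, lateness -4
#100: 23→33, due 26, lateness 7
#121: 33→36, due 16, lateness 20
#114: 36→38, due 29, lateness 9
Maximum = 20.
EDD (increasing due date): #121 #100 #107 #114 #128.
#121: 0→3, due 16, lateness -13
#100: 3→13, due 26, lateness -13
#107: 13→24, due 27, lateness -3
#114: 24→26, due 29, lateness -3
#128: 26→38, due 35, lateness 3
Maximum = 3.
Difference = 20 − 3 = 17.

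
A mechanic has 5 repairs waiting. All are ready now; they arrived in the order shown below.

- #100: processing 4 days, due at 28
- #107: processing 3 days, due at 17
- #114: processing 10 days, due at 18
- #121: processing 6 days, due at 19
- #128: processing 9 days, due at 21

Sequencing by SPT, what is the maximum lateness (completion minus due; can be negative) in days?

14

SPT (increasing processing time): #107 #100 #121 #128 #114.
#107: 0→3, due 17, lateness -14
#100: 3→7, due 28, lateness -21
#121: 7→13, due 19, lateness -6
#128: 13→22, due 21, lateness 1
#114: 22→32, due 18, lateness 14
Maximum = 14.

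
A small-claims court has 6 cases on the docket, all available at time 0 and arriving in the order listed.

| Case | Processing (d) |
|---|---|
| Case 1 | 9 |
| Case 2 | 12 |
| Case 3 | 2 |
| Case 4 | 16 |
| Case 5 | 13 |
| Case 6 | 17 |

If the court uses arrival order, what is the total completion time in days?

213

FIFO (arrival order): Case 1 Case 2 Case 3 Case 4 Case 5 Case 6.
Case 1: 0→9
Case 2: 9→21
Case 3: 21→23
Case 4: 23→39
Case 5: 39→52
Case 6: 52→69
Sum = 9+21+23+39+52+69 = 213.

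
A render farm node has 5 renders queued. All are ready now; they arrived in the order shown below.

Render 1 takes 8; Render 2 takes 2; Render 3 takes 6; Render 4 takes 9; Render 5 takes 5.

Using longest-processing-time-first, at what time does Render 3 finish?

LPT (decreasing processing time): Render 4 Render 1 Render 3 Render 5 Render 2.
Render 4: 0→9
Render 1: 9→17
Render 3: 17→23

23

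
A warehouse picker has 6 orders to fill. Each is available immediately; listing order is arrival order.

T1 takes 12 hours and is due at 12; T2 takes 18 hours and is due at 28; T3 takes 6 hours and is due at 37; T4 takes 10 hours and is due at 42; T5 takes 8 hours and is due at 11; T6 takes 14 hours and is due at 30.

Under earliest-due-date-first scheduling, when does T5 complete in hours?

EDD (increasing due date): T5 T1 T2 T6 T3 T4.
T5: 0→8

8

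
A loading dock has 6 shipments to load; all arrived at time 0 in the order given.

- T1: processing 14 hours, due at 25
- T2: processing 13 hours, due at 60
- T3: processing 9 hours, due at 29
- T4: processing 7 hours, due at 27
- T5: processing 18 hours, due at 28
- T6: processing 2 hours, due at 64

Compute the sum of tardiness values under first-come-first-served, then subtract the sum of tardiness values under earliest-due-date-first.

FIFO (arrival order): T1 T2 T3 T4 T5 T6.
T1: 0→14, due 25, tardiness 0
T2: 14→27, due 60, tardiness 0
T3: 27→36, due 29, tardiness 7
T4: 36→43, due 27, tardiness 16
T5: 43→61, due 28, tardiness 33
T6: 61→63, due 64, tardiness 0
Sum = 0+0+7+16+33+0 = 56.
EDD (increasing due date): T1 T4 T5 T3 T2 T6.
T1: 0→14, due 25, tardiness 0
T4: 14→21, due 27, tardiness 0
T5: 21→39, due 28, tardiness 11
T3: 39→48, due 29, tardiness 19
T2: 48→61, due 60, tardiness 1
T6: 61→63, due 64, tardiness 0
Sum = 0+0+11+19+1+0 = 31.
Difference = 56 − 31 = 25.

25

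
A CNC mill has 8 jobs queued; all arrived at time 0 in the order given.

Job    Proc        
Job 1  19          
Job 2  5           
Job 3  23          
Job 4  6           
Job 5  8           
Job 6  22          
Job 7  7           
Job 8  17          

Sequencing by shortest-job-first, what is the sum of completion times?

356

SPT (increasing processing time): Job 2 Job 4 Job 7 Job 5 Job 8 Job 1 Job 6 Job 3.
Job 2: 0→5
Job 4: 5→11
Job 7: 11→18
Job 5: 18→26
Job 8: 26→43
Job 1: 43→62
Job 6: 62→84
Job 3: 84→107
Sum = 5+11+18+26+43+62+84+107 = 356.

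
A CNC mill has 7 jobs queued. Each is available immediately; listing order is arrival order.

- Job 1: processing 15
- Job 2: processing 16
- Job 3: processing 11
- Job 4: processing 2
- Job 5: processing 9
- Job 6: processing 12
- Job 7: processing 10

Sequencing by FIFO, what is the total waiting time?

250

FIFO (arrival order): Job 1 Job 2 Job 3 Job 4 Job 5 Job 6 Job 7.
Job 1: waits 0, runs 0→15
Job 2: waits 15, runs 15→31
Job 3: waits 31, runs 31→42
Job 4: waits 42, runs 42→44
Job 5: waits 44, runs 44→53
Job 6: waits 53, runs 53→65
Job 7: waits 65, runs 65→75
Sum = 0+15+31+42+44+53+65 = 250.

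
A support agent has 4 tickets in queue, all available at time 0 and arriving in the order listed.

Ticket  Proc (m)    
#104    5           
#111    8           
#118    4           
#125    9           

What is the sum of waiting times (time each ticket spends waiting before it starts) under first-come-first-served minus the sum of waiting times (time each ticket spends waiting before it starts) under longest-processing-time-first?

FIFO (arrival order): #104 #111 #118 #125.
#104: waits 0, runs 0→5
#111: waits 5, runs 5→13
#118: waits 13, runs 13→17
#125: waits 17, runs 17→26
Sum = 0+5+13+17 = 35.
LPT (decreasing processing time): #125 #111 #104 #118.
#125: waits 0, runs 0→9
#111: waits 9, runs 9→17
#104: waits 17, runs 17→22
#118: waits 22, runs 22→26
Sum = 0+9+17+22 = 48.
Difference = 35 − 48 = -13.

-13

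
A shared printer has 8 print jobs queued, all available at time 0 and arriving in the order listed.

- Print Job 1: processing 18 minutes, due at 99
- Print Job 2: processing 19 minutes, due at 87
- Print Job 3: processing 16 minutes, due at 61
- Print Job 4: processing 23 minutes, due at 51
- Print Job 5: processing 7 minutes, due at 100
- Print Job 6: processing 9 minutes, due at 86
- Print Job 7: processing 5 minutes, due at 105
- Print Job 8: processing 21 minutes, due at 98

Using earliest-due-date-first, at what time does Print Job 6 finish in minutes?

48

EDD (increasing due date): Print Job 4 Print Job 3 Print Job 6 Print Job 2 Print Job 8 Print Job 1 Print Job 5 Print Job 7.
Print Job 4: 0→23
Print Job 3: 23→39
Print Job 6: 39→48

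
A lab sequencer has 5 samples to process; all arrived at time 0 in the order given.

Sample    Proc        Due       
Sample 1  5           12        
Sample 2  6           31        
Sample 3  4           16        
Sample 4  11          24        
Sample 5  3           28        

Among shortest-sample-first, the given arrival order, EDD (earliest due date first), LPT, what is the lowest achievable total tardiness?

SPT (increasing processing time): Sample 5 Sample 3 Sample 1 Sample 2 Sample 4.
Sample 5: 0→3, due 28, tardiness 0
Sample 3: 3→7, due 16, tardiness 0
Sample 1: 7→12, due 12, tardiness 0
Sample 2: 12→18, due 31, tardiness 0
Sample 4: 18→29, due 24, tardiness 5
Sum = 0+0+0+0+5 = 5.
FIFO (arrival order): Sample 1 Sample 2 Sample 3 Sample 4 Sample 5.
Sample 1: 0→5, due 12, tardiness 0
Sample 2: 5→11, due 31, tardiness 0
Sample 3: 11→15, due 16, tardiness 0
Sample 4: 15→26, due 24, tardiness 2
Sample 5: 26→29, due 28, tardiness 1
Sum = 0+0+0+2+1 = 3.
EDD (increasing due date): Sample 1 Sample 3 Sample 4 Sample 5 Sample 2.
Sample 1: 0→5, due 12, tardiness 0
Sample 3: 5→9, due 16, tardiness 0
Sample 4: 9→20, due 24, tardiness 0
Sample 5: 20→23, due 28, tardiness 0
Sample 2: 23→29, due 31, tardiness 0
Sum = 0+0+0+0+0 = 0.
LPT (decreasing processing time): Sample 4 Sample 2 Sample 1 Sample 3 Sample 5.
Sample 4: 0→11, due 24, tardiness 0
Sample 2: 11→17, due 31, tardiness 0
Sample 1: 17→22, due 12, tardiness 10
Sample 3: 22→26, due 16, tardiness 10
Sample 5: 26→29, due 28, tardiness 1
Sum = 0+0+10+10+1 = 21.
SPT 5, FIFO 3, EDD 0, LPT 21 → minimum 0.

0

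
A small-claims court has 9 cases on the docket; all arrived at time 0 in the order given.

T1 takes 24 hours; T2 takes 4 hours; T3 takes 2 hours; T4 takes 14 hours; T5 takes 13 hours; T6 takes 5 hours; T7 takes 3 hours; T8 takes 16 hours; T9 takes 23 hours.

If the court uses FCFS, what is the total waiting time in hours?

391

FIFO (arrival order): T1 T2 T3 T4 T5 T6 T7 T8 T9.
T1: waits 0, runs 0→24
T2: waits 24, runs 24→28
T3: waits 28, runs 28→30
T4: waits 30, runs 30→44
T5: waits 44, runs 44→57
T6: waits 57, runs 57→62
T7: waits 62, runs 62→65
T8: waits 65, runs 65→81
T9: waits 81, runs 81→104
Sum = 0+24+28+30+44+57+62+65+81 = 391.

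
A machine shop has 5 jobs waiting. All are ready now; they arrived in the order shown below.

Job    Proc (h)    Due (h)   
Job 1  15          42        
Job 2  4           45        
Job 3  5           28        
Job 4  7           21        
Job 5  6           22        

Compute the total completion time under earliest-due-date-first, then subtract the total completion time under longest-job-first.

EDD (increasing due date): Job 4 Job 5 Job 3 Job 1 Job 2.
Job 4: 0→7
Job 5: 7→13
Job 3: 13→18
Job 1: 18→33
Job 2: 33→37
Sum = 7+13+18+33+37 = 108.
LPT (decreasing processing time): Job 1 Job 4 Job 5 Job 3 Job 2.
Job 1: 0→15
Job 4: 15→22
Job 5: 22→28
Job 3: 28→33
Job 2: 33→37
Sum = 15+22+28+33+37 = 135.
Difference = 108 − 135 = -27.

-27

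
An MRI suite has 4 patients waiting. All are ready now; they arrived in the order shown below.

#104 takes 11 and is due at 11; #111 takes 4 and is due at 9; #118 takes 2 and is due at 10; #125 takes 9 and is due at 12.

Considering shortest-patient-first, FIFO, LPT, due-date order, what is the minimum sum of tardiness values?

SPT (increasing processing time): #118 #111 #125 #104.
#118: 0→2, due 10, tardiness 0
#111: 2→6, due 9, tardiness 0
#125: 6→15, due 12, tardiness 3
#104: 15→26, due 11, tardiness 15
Sum = 0+0+3+15 = 18.
FIFO (arrival order): #104 #111 #118 #125.
#104: 0→11, due 11, tardiness 0
#111: 11→15, due 9, tardiness 6
#118: 15→17, due 10, tardiness 7
#125: 17→26, due 12, tardiness 14
Sum = 0+6+7+14 = 27.
LPT (decreasing processing time): #104 #125 #111 #118.
#104: 0→11, due 11, tardiness 0
#125: 11→20, due 12, tardiness 8
#111: 20→24, due 9, tardiness 15
#118: 24→26, due 10, tardiness 16
Sum = 0+8+15+16 = 39.
EDD (increasing due date): #111 #118 #104 #125.
#111: 0→4, due 9, tardiness 0
#118: 4→6, due 10, tardiness 0
#104: 6→17, due 11, tardiness 6
#125: 17→26, due 12, tardiness 14
Sum = 0+0+6+14 = 20.
SPT 18, FIFO 27, LPT 39, EDD 20 → minimum 18.

18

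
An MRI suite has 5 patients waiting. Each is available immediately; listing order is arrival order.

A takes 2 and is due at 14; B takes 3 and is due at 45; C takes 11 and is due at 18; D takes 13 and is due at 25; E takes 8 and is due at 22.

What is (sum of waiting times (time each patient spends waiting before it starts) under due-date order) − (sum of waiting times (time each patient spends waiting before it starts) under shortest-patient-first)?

26

EDD (increasing due date): A C E D B.
A: waits 0, runs 0→2
C: waits 2, runs 2→13
E: waits 13, runs 13→21
D: waits 21, runs 21→34
B: waits 34, runs 34→37
Sum = 0+2+13+21+34 = 70.
SPT (increasing processing time): A B E C D.
A: waits 0, runs 0→2
B: waits 2, runs 2→5
E: waits 5, runs 5→13
C: waits 13, runs 13→24
D: waits 24, runs 24→37
Sum = 0+2+5+13+24 = 44.
Difference = 70 − 44 = 26.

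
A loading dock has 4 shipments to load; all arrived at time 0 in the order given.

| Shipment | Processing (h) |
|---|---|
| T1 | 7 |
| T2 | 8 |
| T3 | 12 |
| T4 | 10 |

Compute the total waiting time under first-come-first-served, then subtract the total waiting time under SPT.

2

FIFO (arrival order): T1 T2 T3 T4.
T1: waits 0, runs 0→7
T2: waits 7, runs 7→15
T3: waits 15, runs 15→27
T4: waits 27, runs 27→37
Sum = 0+7+15+27 = 49.
SPT (increasing processing time): T1 T2 T4 T3.
T1: waits 0, runs 0→7
T2: waits 7, runs 7→15
T4: waits 15, runs 15→25
T3: waits 25, runs 25→37
Sum = 0+7+15+25 = 47.
Difference = 49 − 47 = 2.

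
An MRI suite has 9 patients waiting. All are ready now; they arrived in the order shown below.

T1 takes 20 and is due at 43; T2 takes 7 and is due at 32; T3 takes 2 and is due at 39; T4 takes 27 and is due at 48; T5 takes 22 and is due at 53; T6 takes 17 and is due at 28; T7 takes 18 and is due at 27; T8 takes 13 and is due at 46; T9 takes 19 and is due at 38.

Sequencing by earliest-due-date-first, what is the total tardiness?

321

EDD (increasing due date): T7 T6 T2 T9 T3 T1 T8 T4 T5.
T7: 0→18, due 27, tardiness 0
T6: 18→35, due 28, tardiness 7
T2: 35→42, due 32, tardiness 10
T9: 42→61, due 38, tardiness 23
T3: 61→63, due 39, tardiness 24
T1: 63→83, due 43, tardiness 40
T8: 83→96, due 46, tardiness 50
T4: 96→123, due 48, tardiness 75
T5: 123→145, due 53, tardiness 92
Sum = 0+7+10+23+24+40+50+75+92 = 321.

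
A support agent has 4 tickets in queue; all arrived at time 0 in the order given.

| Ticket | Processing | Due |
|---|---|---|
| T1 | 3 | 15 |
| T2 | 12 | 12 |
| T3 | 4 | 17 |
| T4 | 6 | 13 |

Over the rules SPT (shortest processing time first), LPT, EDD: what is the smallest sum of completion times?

48

SPT (increasing processing time): T1 T3 T4 T2.
T1: 0→3
T3: 3→7
T4: 7→13
T2: 13→25
Sum = 3+7+13+25 = 48.
LPT (decreasing processing time): T2 T4 T3 T1.
T2: 0→12
T4: 12→18
T3: 18→22
T1: 22→25
Sum = 12+18+22+25 = 77.
EDD (increasing due date): T2 T4 T1 T3.
T2: 0→12
T4: 12→18
T1: 18→21
T3: 21→25
Sum = 12+18+21+25 = 76.
SPT 48, LPT 77, EDD 76 → minimum 48.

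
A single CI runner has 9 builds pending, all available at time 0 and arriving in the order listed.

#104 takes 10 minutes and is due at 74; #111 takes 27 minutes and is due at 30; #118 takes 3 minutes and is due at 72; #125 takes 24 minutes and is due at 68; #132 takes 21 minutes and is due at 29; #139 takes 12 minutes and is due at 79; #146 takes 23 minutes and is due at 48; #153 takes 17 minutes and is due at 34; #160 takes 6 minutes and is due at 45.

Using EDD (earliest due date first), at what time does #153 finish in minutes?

EDD (increasing due date): #132 #111 #153 #160 #146 #125 #118 #104 #139.
#132: 0→21
#111: 21→48
#153: 48→65

65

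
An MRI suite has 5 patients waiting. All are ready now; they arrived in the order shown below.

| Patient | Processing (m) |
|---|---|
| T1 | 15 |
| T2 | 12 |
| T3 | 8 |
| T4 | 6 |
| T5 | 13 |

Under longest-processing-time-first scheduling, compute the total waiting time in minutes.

131

LPT (decreasing processing time): T1 T5 T2 T3 T4.
T1: waits 0, runs 0→15
T5: waits 15, runs 15→28
T2: waits 28, runs 28→40
T3: waits 40, runs 40→48
T4: waits 48, runs 48→54
Sum = 0+15+28+40+48 = 131.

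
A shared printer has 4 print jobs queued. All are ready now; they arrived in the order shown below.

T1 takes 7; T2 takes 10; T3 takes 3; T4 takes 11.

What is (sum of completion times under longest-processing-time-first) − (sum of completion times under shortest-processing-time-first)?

LPT (decreasing processing time): T4 T2 T1 T3.
T4: 0→11
T2: 11→21
T1: 21→28
T3: 28→31
Sum = 11+21+28+31 = 91.
SPT (increasing processing time): T3 T1 T2 T4.
T3: 0→3
T1: 3→10
T2: 10→20
T4: 20→31
Sum = 3+10+20+31 = 64.
Difference = 91 − 64 = 27.

27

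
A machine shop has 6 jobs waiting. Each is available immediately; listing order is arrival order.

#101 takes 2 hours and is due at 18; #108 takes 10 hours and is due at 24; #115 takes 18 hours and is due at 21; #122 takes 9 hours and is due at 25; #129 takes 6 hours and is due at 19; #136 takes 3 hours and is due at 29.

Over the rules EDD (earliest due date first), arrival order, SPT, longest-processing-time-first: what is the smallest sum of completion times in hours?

EDD (increasing due date): #101 #129 #115 #108 #122 #136.
#101: 0→2
#129: 2→8
#115: 8→26
#108: 26→36
#122: 36→45
#136: 45→48
Sum = 2+8+26+36+45+48 = 165.
FIFO (arrival order): #101 #108 #115 #122 #129 #136.
#101: 0→2
#108: 2→12
#115: 12→30
#122: 30→39
#129: 39→45
#136: 45→48
Sum = 2+12+30+39+45+48 = 176.
SPT (increasing processing time): #101 #136 #129 #122 #108 #115.
#101: 0→2
#136: 2→5
#129: 5→11
#122: 11→20
#108: 20→30
#115: 30→48
Sum = 2+5+11+20+30+48 = 116.
LPT (decreasing processing time): #115 #108 #122 #129 #136 #101.
#115: 0→18
#108: 18→28
#122: 28→37
#129: 37→43
#136: 43→46
#101: 46→48
Sum = 18+28+37+43+46+48 = 220.
EDD 165, FIFO 176, SPT 116, LPT 220 → minimum 116.

116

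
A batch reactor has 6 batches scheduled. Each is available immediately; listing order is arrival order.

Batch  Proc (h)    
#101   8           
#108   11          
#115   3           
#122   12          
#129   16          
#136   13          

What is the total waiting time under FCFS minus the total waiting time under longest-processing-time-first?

FIFO (arrival order): #101 #108 #115 #122 #129 #136.
#101: waits 0, runs 0→8
#108: waits 8, runs 8→19
#115: waits 19, runs 19→22
#122: waits 22, runs 22→34
#129: waits 34, runs 34→50
#136: waits 50, runs 50→63
Sum = 0+8+19+22+34+50 = 133.
LPT (decreasing processing time): #129 #136 #122 #108 #101 #115.
#129: waits 0, runs 0→16
#136: waits 16, runs 16→29
#122: waits 29, runs 29→41
#108: waits 41, runs 41→52
#101: waits 52, runs 52→60
#115: waits 60, runs 60→63
Sum = 0+16+29+41+52+60 = 198.
Difference = 133 − 198 = -65.

-65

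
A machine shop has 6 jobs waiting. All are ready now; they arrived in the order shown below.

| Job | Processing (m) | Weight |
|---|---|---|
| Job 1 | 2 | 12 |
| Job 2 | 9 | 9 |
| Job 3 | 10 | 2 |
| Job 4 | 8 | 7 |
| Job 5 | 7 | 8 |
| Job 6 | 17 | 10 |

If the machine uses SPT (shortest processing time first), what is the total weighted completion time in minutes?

SPT (increasing processing time): Job 1 Job 5 Job 4 Job 2 Job 3 Job 6.
Job 1: finishes 2, weight 12, w·C = 24
Job 5: finishes 9, weight 8, w·C = 72
Job 4: finishes 17, weight 7, w·C = 119
Job 2: finishes 26, weight 9, w·C = 234
Job 3: finishes 36, weight 2, w·C = 72
Job 6: finishes 53, weight 10, w·C = 530
Sum = 24+72+119+234+72+530 = 1051.

1051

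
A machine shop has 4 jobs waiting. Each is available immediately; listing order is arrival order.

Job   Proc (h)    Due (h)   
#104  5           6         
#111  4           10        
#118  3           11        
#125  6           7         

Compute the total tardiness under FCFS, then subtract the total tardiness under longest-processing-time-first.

FIFO (arrival order): #104 #111 #118 #125.
#104: 0→5, due 6, tardiness 0
#111: 5→9, due 10, tardiness 0
#118: 9→12, due 11, tardiness 1
#125: 12→18, due 7, tardiness 11
Sum = 0+0+1+11 = 12.
LPT (decreasing processing time): #125 #104 #111 #118.
#125: 0→6, due 7, tardiness 0
#104: 6→11, due 6, tardiness 5
#111: 11→15, due 10, tardiness 5
#118: 15→18, due 11, tardiness 7
Sum = 0+5+5+7 = 17.
Difference = 12 − 17 = -5.

-5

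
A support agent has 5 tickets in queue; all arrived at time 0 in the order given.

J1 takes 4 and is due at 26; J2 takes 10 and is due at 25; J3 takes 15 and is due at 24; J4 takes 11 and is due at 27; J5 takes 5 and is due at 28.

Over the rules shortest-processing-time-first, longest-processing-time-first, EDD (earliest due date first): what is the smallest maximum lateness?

SPT (increasing processing time): J1 J5 J2 J4 J3.
J1: 0→4, due 26, lateness -22
J5: 4→9, due 28, lateness -19
J2: 9→19, due 25, lateness -6
J4: 19→30, due 27, lateness 3
J3: 30→45, due 24, lateness 21
Maximum = 21.
LPT (decreasing processing time): J3 J4 J2 J5 J1.
J3: 0→15, due 24, lateness -9
J4: 15→26, due 27, lateness -1
J2: 26→36, due 25, lateness 11
J5: 36→41, due 28, lateness 13
J1: 41→45, due 26, lateness 19
Maximum = 19.
EDD (increasing due date): J3 J2 J1 J4 J5.
J3: 0→15, due 24, lateness -9
J2: 15→25, due 25, lateness 0
J1: 25→29, due 26, lateness 3
J4: 29→40, due 27, lateness 13
J5: 40→45, due 28, lateness 17
Maximum = 17.
SPT 21, LPT 19, EDD 17 → minimum 17.

17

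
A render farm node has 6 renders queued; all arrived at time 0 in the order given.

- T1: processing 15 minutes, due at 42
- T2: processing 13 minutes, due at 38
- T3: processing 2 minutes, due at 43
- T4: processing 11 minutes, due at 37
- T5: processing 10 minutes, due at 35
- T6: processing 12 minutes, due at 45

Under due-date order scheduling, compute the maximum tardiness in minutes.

18

EDD (increasing due date): T5 T4 T2 T1 T3 T6.
T5: 0→10, due 35, tardiness 0
T4: 10→21, due 37, tardiness 0
T2: 21→34, due 38, tardiness 0
T1: 34→49, due 42, tardiness 7
T3: 49→51, due 43, tardiness 8
T6: 51→63, due 45, tardiness 18
Maximum = 18.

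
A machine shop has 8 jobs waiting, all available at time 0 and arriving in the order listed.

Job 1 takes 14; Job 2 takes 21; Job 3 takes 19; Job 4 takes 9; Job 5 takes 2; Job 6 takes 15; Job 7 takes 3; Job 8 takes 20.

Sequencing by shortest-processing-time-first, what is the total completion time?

339

SPT (increasing processing time): Job 5 Job 7 Job 4 Job 1 Job 6 Job 3 Job 8 Job 2.
Job 5: 0→2
Job 7: 2→5
Job 4: 5→14
Job 1: 14→28
Job 6: 28→43
Job 3: 43→62
Job 8: 62→82
Job 2: 82→103
Sum = 2+5+14+28+43+62+82+103 = 339.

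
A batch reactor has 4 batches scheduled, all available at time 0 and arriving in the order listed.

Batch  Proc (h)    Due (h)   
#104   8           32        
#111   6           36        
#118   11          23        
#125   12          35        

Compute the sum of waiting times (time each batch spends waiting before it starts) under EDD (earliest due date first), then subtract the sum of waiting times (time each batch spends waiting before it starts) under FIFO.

14

EDD (increasing due date): #118 #104 #125 #111.
#118: waits 0, runs 0→11
#104: waits 11, runs 11→19
#125: waits 19, runs 19→31
#111: waits 31, runs 31→37
Sum = 0+11+19+31 = 61.
FIFO (arrival order): #104 #111 #118 #125.
#104: waits 0, runs 0→8
#111: waits 8, runs 8→14
#118: waits 14, runs 14→25
#125: waits 25, runs 25→37
Sum = 0+8+14+25 = 47.
Difference = 61 − 47 = 14.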